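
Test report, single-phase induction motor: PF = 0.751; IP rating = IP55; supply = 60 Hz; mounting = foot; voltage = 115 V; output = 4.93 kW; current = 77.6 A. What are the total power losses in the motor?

1.77 kW

P_in = V·I·cosφ = 115×77.6×0.751 = 6702 W
P_out = 4930 W
Losses = P_in − P_out = 6702 − 4930 = 1772 W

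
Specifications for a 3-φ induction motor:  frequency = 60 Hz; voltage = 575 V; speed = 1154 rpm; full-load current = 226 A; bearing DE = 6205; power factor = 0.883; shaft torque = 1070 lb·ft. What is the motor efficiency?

88.2 %

τ = 1070 lb·ft × 1.356 = 1451 N·m
ω = 2π × 1154/60 = 120.8 rad/s; P_out = τω = 1451 × 120.8 = 175281 W
P_in = √3·V_L·I_L·cosφ = 1.732 × 575 × 226 × 0.883 = 198740 W
η = P_out / P_in = 175281 / 198740 = 0.882 = 88.2%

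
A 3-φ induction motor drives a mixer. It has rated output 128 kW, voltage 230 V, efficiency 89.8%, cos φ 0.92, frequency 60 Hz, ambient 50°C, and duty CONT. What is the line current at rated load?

P_out = 128 kW = 128000 W
P_in = P_out / η = 128000 / 0.898 = 142539 W
I_L = P_in / (√3·V_L·cosφ) = 142539 / (1.732 × 230 × 0.92) = 389 A

389 A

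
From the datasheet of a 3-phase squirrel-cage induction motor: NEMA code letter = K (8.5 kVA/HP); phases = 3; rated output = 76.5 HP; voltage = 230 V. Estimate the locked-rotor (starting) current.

1630 A

S_LR = 8.5 × 76.5 = 650.25 kVA
I_LR = S_LR/(√3·V_L) = 650250/(1.732×230) = 1630 A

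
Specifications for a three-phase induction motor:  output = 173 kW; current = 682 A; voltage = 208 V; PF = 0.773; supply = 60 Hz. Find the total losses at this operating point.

16.9 kW

P_in = √3·V·I·cosφ = 1.732×208×682×0.773 = 189922 W
P_out = 173000 W
Losses = P_in − P_out = 189922 − 173000 = 16922 W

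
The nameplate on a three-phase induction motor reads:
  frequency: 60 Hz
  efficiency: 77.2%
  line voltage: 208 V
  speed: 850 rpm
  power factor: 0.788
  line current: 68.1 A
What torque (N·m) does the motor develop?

P_in = √3·V·I·cosφ = 1.732 × 208 × 68.1 × 0.788 = 19332 W
P_out = η·P_in = 0.772 × 19332 = 14924 W
n = 850 rpm
ω = 2π×850/60 = 89.01 rad/s
τ = P_out/ω = 14924/89.01 = 168 N·m

168 N·m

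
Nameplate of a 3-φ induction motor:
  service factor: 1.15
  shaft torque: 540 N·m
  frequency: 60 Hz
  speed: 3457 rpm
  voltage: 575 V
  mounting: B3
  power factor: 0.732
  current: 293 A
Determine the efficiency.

ω = 2π × 3457/60 = 362 rad/s; P_out = τω = 540 × 362 = 195480 W
P_in = √3·V_L·I_L·cosφ = 1.732 × 575 × 293 × 0.732 = 213597 W
η = P_out / P_in = 195480 / 213597 = 0.915 = 91.5%

91.5 %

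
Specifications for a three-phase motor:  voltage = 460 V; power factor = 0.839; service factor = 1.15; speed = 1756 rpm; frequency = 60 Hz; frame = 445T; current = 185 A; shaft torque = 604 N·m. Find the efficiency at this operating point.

89.8 %

ω = 2π × 1756/60 = 183.9 rad/s; P_out = τω = 604 × 183.9 = 111076 W
P_in = √3·V_L·I_L·cosφ = 1.732 × 460 × 185 × 0.839 = 123663 W
η = P_out / P_in = 111076 / 123663 = 0.898 = 89.8%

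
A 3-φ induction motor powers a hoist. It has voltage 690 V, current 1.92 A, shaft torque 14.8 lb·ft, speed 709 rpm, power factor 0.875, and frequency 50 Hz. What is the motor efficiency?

τ = 14.8 lb·ft × 1.356 = 20.07 N·m
ω = 2π × 709/60 = 74.25 rad/s; P_out = τω = 20.07 × 74.25 = 1490 W
P_in = √3·V_L·I_L·cosφ = 1.732 × 690 × 1.92 × 0.875 = 2008 W
η = P_out / P_in = 1490 / 2008 = 0.742 = 74.2%

74.2 %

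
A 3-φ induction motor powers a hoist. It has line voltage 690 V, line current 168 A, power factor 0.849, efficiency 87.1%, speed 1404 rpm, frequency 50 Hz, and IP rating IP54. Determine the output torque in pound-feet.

745 lb·ft

P_in = √3·V·I·cosφ = 1.732 × 690 × 168 × 0.849 = 170457 W
P_out = η·P_in = 0.871 × 170457 = 148468 W
n = 1404 rpm
ω = 2π×1404/60 = 147 rad/s
τ = P_out/ω = 148468/147 = 1010 N·m
In lb·ft: 1010/1.356 = 745 lb·ft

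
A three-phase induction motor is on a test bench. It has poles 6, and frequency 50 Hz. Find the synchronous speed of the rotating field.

n_s = 120f/p = 120×50/6 = 1000 rpm

1000 rpm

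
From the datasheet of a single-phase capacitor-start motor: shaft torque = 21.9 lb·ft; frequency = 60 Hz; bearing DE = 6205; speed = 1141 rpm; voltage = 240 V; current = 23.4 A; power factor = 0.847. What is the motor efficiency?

τ = 21.9 lb·ft × 1.356 = 29.7 N·m
ω = 2π × 1141/60 = 119.5 rad/s; P_out = τω = 29.7 × 119.5 = 3549 W
P_in = V·I·cosφ = 240 × 23.4 × 0.847 = 4757 W
η = P_out / P_in = 3549 / 4757 = 0.746 = 74.6%

74.6 %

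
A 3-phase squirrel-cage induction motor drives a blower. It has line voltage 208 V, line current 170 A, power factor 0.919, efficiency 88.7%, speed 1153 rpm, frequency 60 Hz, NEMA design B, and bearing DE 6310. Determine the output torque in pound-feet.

305 lb·ft

P_in = √3·V·I·cosφ = 1.732 × 208 × 170 × 0.919 = 56283 W
P_out = η·P_in = 0.887 × 56283 = 49923 W
n = 1153 rpm
ω = 2π×1153/60 = 120.7 rad/s
τ = P_out/ω = 49923/120.7 = 413.6 N·m
In lb·ft: 413.6/1.356 = 305 lb·ft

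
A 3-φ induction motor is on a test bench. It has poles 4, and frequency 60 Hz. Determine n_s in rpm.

n_s = 120f/p = 120×60/4 = 1800 rpm

1800 rpm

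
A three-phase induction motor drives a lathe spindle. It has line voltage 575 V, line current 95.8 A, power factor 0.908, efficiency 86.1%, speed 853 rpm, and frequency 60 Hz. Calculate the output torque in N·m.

P_in = √3·V·I·cosφ = 1.732 × 575 × 95.8 × 0.908 = 86630 W
P_out = η·P_in = 0.861 × 86630 = 74588 W
n = 853 rpm
ω = 2π×853/60 = 89.33 rad/s
τ = P_out/ω = 74588/89.33 = 835 N·m

835 N·m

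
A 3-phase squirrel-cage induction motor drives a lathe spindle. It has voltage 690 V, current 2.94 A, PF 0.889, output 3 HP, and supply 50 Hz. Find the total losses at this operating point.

P_in = √3·V·I·cosφ = 1.732×690×2.94×0.889 = 3124 W
P_out = 3×746 = 2238 W
Losses = P_in − P_out = 3124 − 2238 = 886 W

886 W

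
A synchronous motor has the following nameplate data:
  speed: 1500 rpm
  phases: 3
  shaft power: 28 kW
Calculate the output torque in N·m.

178 N·m

ω = 2π × 1500/60 = 157.1 rad/s
τ = P/ω = 28000/157.1 = 178 N·m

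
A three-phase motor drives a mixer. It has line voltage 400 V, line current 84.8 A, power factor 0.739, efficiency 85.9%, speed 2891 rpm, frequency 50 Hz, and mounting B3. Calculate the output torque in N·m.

123 N·m

P_in = √3·V·I·cosφ = 1.732 × 400 × 84.8 × 0.739 = 43416 W
P_out = η·P_in = 0.859 × 43416 = 37294 W
n = 2891 rpm
ω = 2π×2891/60 = 302.7 rad/s
τ = P_out/ω = 37294/302.7 = 123 N·m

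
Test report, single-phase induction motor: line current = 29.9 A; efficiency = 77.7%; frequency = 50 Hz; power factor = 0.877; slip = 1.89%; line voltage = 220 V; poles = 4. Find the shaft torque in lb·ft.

21.5 lb·ft

P_in = V·I·cosφ = 220 × 29.9 × 0.877 = 5769 W
P_out = η·P_in = 0.777 × 5769 = 4483 W
n_s = 120×50/4 = 1500 rpm; n = 1500×(1−0.0189) = 1472 rpm
ω = 2π×1472/60 = 154.1 rad/s
τ = P_out/ω = 4483/154.1 = 29.09 N·m
In lb·ft: 29.09/1.356 = 21.5 lb·ft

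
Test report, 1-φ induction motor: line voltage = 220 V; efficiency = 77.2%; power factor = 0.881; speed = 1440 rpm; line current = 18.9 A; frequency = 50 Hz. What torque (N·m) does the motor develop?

P_in = V·I·cosφ = 220 × 18.9 × 0.881 = 3663 W
P_out = η·P_in = 0.772 × 3663 = 2828 W
n = 1440 rpm
ω = 2π×1440/60 = 150.8 rad/s
τ = P_out/ω = 2828/150.8 = 18.8 N·m

18.8 N·m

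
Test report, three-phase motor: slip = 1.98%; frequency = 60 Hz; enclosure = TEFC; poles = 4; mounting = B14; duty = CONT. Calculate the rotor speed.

n_s = 120f/p = 120×60/4 = 1800 rpm
n = n_s(1 − s) = 1800 × (1 − 0.0198) = 1764 rpm

1764 rpm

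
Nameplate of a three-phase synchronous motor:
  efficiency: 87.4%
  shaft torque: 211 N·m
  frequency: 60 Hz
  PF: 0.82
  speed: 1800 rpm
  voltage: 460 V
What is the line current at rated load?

ω = 2π×1800/60 = 188.5 rad/s; P_out = τω = 211 × 188.5 = 39774 W
P_in = P_out / η = 39774 / 0.874 = 45508 W
I_L = P_in / (√3·V_L·cosφ) = 45508 / (1.732 × 460 × 0.82) = 69.7 A

69.7 A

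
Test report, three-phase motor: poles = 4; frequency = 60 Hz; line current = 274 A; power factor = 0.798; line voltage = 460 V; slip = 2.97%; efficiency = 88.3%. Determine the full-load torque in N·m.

P_in = √3·V·I·cosφ = 1.732 × 460 × 274 × 0.798 = 174204 W
P_out = η·P_in = 0.883 × 174204 = 153822 W
n_s = 120×60/4 = 1800 rpm; n = 1800×(1−0.0297) = 1747 rpm
ω = 2π×1747/60 = 182.9 rad/s
τ = P_out/ω = 153822/182.9 = 841 N·m

841 N·m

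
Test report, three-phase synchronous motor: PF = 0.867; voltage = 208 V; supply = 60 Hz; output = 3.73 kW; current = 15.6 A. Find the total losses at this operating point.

1140 W

P_in = √3·V·I·cosφ = 1.732×208×15.6×0.867 = 4873 W
P_out = 3730 W
Losses = P_in − P_out = 4873 − 3730 = 1143 W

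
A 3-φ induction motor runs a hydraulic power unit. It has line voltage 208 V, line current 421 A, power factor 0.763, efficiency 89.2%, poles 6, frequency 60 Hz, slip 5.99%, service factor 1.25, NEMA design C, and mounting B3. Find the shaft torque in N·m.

874 N·m

P_in = √3·V·I·cosφ = 1.732 × 208 × 421 × 0.763 = 115723 W
P_out = η·P_in = 0.892 × 115723 = 103225 W
n_s = 120×60/6 = 1200 rpm; n = 1200×(1−0.0599) = 1128 rpm
ω = 2π×1128/60 = 118.1 rad/s
τ = P_out/ω = 103225/118.1 = 874 N·m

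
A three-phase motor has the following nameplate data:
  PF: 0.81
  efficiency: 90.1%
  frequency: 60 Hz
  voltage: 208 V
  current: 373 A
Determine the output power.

98.1 kW

P_in = √3·V·I·cosφ = 1.732 × 208 × 373 × 0.81 = 108844 W
P_out = η·P_in = 0.901 × 108844 = 98068 W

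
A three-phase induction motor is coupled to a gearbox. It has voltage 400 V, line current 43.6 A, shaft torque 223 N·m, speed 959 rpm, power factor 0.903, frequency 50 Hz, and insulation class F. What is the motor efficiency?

82.1 %

ω = 2π × 959/60 = 100.4 rad/s; P_out = τω = 223 × 100.4 = 22389 W
P_in = √3·V_L·I_L·cosφ = 1.732 × 400 × 43.6 × 0.903 = 27276 W
η = P_out / P_in = 22389 / 27276 = 0.821 = 82.1%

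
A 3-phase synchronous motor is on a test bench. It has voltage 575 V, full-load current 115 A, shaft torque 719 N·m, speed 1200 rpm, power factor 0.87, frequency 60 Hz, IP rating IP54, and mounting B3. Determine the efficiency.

ω = 2π × 1200/60 = 125.7 rad/s; P_out = τω = 719 × 125.7 = 90378 W
P_in = √3·V_L·I_L·cosφ = 1.732 × 575 × 115 × 0.87 = 99640 W
η = P_out / P_in = 90378 / 99640 = 0.907 = 90.7%

90.7 %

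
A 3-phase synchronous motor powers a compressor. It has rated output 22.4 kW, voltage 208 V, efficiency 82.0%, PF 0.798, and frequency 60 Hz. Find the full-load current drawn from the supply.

P_out = 22.4 kW = 22400 W
P_in = P_out / η = 22400 / 0.820 = 27317 W
I_L = P_in / (√3·V_L·cosφ) = 27317 / (1.732 × 208 × 0.798) = 95 A

95 A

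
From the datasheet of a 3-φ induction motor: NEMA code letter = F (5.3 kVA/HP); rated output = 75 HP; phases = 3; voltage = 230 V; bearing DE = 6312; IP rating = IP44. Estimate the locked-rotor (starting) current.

S_LR = 5.3 × 75 = 397.5 kVA
I_LR = S_LR/(√3·V_L) = 397500/(1.732×230) = 998 A

998 A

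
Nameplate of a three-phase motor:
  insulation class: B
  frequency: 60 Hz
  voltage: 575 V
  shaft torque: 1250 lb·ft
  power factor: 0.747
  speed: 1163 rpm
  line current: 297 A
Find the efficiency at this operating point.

τ = 1250 lb·ft × 1.356 = 1695 N·m
ω = 2π × 1163/60 = 121.8 rad/s; P_out = τω = 1695 × 121.8 = 206451 W
P_in = √3·V_L·I_L·cosφ = 1.732 × 575 × 297 × 0.747 = 220949 W
η = P_out / P_in = 206451 / 220949 = 0.934 = 93.4%

93.4 %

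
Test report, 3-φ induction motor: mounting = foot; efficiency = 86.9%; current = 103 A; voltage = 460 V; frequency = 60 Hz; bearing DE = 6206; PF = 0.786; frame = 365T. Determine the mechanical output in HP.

P_in = √3·V·I·cosφ = 1.732 × 460 × 103 × 0.786 = 64501 W
P_out = η·P_in = 0.869 × 64501 = 56051 W
= 56051/746 = 75.1 HP

75.1 HP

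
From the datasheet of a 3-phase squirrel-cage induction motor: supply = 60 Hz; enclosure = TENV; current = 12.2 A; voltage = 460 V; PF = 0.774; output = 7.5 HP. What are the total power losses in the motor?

1.93 kW

P_in = √3·V·I·cosφ = 1.732×460×12.2×0.774 = 7523 W
P_out = 7.5×746 = 5595 W
Losses = P_in − P_out = 7523 − 5595 = 1928 W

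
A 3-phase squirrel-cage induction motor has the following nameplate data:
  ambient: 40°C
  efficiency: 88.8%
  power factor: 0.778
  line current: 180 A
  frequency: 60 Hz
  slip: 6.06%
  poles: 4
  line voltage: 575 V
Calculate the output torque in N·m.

699 N·m

P_in = √3·V·I·cosφ = 1.732 × 575 × 180 × 0.778 = 139466 W
P_out = η·P_in = 0.888 × 139466 = 123846 W
n_s = 120×60/4 = 1800 rpm; n = 1800×(1−0.0606) = 1691 rpm
ω = 2π×1691/60 = 177.1 rad/s
τ = P_out/ω = 123846/177.1 = 699 N·m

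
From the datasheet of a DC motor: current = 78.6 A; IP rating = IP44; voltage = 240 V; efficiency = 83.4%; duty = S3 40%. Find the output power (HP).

21.1 HP

P_in = V·I = 240 × 78.6 = 18864 W
P_out = η·P_in = 0.834 × 18864 = 15733 W
= 15733/746 = 21.1 HP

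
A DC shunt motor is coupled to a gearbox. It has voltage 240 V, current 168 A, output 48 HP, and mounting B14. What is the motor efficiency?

88.8 %

P_out = 48 × 746 = 35808 W
P_in = V·I = 240 × 168 = 40320 W
η = P_out / P_in = 35808 / 40320 = 0.888 = 88.8%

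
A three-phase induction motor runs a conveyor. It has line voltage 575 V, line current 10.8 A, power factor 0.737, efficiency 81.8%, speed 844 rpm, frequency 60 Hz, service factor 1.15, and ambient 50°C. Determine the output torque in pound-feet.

P_in = √3·V·I·cosφ = 1.732 × 575 × 10.8 × 0.737 = 7927 W
P_out = η·P_in = 0.818 × 7927 = 6484 W
n = 844 rpm
ω = 2π×844/60 = 88.38 rad/s
τ = P_out/ω = 6484/88.38 = 73.37 N·m
In lb·ft: 73.37/1.356 = 54.1 lb·ft

54.1 lb·ft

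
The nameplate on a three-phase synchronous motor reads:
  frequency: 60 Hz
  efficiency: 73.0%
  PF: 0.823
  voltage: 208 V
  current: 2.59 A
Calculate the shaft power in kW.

P_in = √3·V·I·cosφ = 1.732 × 208 × 2.59 × 0.823 = 768 W
P_out = η·P_in = 0.73 × 768 = 561 W

0.561 kW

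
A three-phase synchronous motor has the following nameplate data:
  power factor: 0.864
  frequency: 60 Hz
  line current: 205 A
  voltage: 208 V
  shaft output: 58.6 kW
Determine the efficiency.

91.8 %

P_out = 58.6 kW = 58600 W
P_in = √3·V_L·I_L·cosφ = 1.732 × 208 × 205 × 0.864 = 63809 W
η = P_out / P_in = 58600 / 63809 = 0.918 = 91.8%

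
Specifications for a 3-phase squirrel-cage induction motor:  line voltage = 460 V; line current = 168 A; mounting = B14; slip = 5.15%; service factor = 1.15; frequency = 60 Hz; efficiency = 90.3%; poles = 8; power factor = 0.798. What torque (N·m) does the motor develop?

P_in = √3·V·I·cosφ = 1.732 × 460 × 168 × 0.798 = 106811 W
P_out = η·P_in = 0.903 × 106811 = 96450 W
n_s = 120×60/8 = 900 rpm; n = 900×(1−0.0515) = 854 rpm
ω = 2π×854/60 = 89.43 rad/s
τ = P_out/ω = 96450/89.43 = 1080 N·m

1080 N·m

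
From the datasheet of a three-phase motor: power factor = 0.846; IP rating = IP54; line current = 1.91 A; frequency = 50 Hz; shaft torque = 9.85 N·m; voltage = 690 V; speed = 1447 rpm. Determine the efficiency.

ω = 2π × 1447/60 = 151.5 rad/s; P_out = τω = 9.85 × 151.5 = 1492 W
P_in = √3·V_L·I_L·cosφ = 1.732 × 690 × 1.91 × 0.846 = 1931 W
η = P_out / P_in = 1492 / 1931 = 0.773 = 77.3%

77.3 %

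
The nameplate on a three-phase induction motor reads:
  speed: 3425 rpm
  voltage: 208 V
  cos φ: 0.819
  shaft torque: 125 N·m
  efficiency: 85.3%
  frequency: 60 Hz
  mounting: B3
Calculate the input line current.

178 A

ω = 2π×3425/60 = 358.7 rad/s; P_out = τω = 125 × 358.7 = 44838 W
P_in = P_out / η = 44838 / 0.853 = 52565 W
I_L = P_in / (√3·V_L·cosφ) = 52565 / (1.732 × 208 × 0.819) = 178 A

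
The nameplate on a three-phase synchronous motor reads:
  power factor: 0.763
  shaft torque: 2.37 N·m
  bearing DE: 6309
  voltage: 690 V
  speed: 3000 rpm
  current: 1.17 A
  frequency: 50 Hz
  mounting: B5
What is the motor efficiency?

69.8 %

ω = 2π × 3000/60 = 314.2 rad/s; P_out = τω = 2.37 × 314.2 = 745 W
P_in = √3·V_L·I_L·cosφ = 1.732 × 690 × 1.17 × 0.763 = 1067 W
η = P_out / P_in = 745 / 1067 = 0.698 = 69.8%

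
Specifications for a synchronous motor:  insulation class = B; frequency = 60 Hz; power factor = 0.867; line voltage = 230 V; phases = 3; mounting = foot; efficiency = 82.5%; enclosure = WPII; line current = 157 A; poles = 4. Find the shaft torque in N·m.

P_in = √3·V·I·cosφ = 1.732 × 230 × 157 × 0.867 = 54224 W
P_out = η·P_in = 0.825 × 54224 = 44735 W
n = n_s = 120×60/4 = 1800 rpm (synchronous)
ω = 2π×1800/60 = 188.5 rad/s
τ = P_out/ω = 44735/188.5 = 237 N·m

237 N·m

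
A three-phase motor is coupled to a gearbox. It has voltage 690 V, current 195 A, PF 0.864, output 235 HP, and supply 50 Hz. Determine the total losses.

P_in = √3·V·I·cosφ = 1.732×690×195×0.864 = 201347 W
P_out = 235×746 = 175310 W
Losses = P_in − P_out = 201347 − 175310 = 26037 W

26 kW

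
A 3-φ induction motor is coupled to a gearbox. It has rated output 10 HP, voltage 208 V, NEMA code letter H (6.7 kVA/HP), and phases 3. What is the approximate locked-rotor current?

186 A

S_LR = 6.7 × 10 = 67 kVA
I_LR = S_LR/(√3·V_L) = 67000/(1.732×208) = 186 A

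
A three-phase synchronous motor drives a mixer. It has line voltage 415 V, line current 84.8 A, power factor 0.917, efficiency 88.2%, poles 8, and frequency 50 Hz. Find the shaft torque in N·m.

P_in = √3·V·I·cosφ = 1.732 × 415 × 84.8 × 0.917 = 55893 W
P_out = η·P_in = 0.882 × 55893 = 49298 W
n = n_s = 120×50/8 = 750 rpm (synchronous)
ω = 2π×750/60 = 78.54 rad/s
τ = P_out/ω = 49298/78.54 = 628 N·m

628 N·m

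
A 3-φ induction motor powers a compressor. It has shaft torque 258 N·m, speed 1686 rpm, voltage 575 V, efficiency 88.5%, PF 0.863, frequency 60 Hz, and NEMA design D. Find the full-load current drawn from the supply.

59.9 A

ω = 2π×1686/60 = 176.6 rad/s; P_out = τω = 258 × 176.6 = 45563 W
P_in = P_out / η = 45563 / 0.885 = 51484 W
I_L = P_in / (√3·V_L·cosφ) = 51484 / (1.732 × 575 × 0.863) = 59.9 A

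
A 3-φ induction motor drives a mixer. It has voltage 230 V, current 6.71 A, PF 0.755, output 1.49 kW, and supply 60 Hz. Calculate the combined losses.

P_in = √3·V·I·cosφ = 1.732×230×6.71×0.755 = 2018 W
P_out = 1490 W
Losses = P_in − P_out = 2018 − 1490 = 528 W

528 W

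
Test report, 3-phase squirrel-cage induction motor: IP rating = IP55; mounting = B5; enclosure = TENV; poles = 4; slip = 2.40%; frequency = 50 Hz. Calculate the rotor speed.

n_s = 120f/p = 120×50/4 = 1500 rpm
n = n_s(1 − s) = 1500 × (1 − 0.024) = 1464 rpm

1464 rpm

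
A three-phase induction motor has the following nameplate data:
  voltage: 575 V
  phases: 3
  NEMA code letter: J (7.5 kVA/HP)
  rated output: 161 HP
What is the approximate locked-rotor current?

S_LR = 7.5 × 161 = 1207.5 kVA
I_LR = S_LR/(√3·V_L) = 1207500/(1.732×575) = 1210 A

1210 A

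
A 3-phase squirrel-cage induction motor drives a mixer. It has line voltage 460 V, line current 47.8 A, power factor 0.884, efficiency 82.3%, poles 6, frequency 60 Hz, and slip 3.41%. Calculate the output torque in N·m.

228 N·m

P_in = √3·V·I·cosφ = 1.732 × 460 × 47.8 × 0.884 = 33666 W
P_out = η·P_in = 0.823 × 33666 = 27707 W
n_s = 120×60/6 = 1200 rpm; n = 1200×(1−0.0341) = 1159 rpm
ω = 2π×1159/60 = 121.4 rad/s
τ = P_out/ω = 27707/121.4 = 228 N·m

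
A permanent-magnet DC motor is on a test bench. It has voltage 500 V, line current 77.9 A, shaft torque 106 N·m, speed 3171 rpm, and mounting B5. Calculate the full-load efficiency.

ω = 2π × 3171/60 = 332.1 rad/s; P_out = τω = 106 × 332.1 = 35203 W
P_in = V·I = 500 × 77.9 = 38950 W
η = P_out / P_in = 35203 / 38950 = 0.904 = 90.4%

90.4 %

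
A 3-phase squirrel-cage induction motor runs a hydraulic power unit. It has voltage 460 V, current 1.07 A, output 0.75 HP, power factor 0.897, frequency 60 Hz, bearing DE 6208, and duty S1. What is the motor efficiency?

P_out = 0.75 × 746 = 560 W
P_in = √3·V_L·I_L·cosφ = 1.732 × 460 × 1.07 × 0.897 = 765 W
η = P_out / P_in = 560 / 765 = 0.732 = 73.2%

73.2 %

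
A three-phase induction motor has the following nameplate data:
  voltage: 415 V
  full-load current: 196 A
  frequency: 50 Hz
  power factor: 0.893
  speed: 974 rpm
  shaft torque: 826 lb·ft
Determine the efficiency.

90.8 %

τ = 826 lb·ft × 1.356 = 1120 N·m
ω = 2π × 974/60 = 102 rad/s; P_out = τω = 1120 × 102 = 114240 W
P_in = √3·V_L·I_L·cosφ = 1.732 × 415 × 196 × 0.893 = 125807 W
η = P_out / P_in = 114240 / 125807 = 0.908 = 90.8%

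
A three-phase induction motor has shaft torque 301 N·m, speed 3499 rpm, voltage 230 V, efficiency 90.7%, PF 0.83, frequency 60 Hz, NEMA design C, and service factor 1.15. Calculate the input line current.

368 A

ω = 2π×3499/60 = 366.4 rad/s; P_out = τω = 301 × 366.4 = 110286 W
P_in = P_out / η = 110286 / 0.907 = 121594 W
I_L = P_in / (√3·V_L·cosφ) = 121594 / (1.732 × 230 × 0.83) = 368 A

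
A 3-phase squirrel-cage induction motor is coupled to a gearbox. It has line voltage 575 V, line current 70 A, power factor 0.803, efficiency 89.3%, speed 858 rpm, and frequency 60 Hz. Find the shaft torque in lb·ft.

410 lb·ft

P_in = √3·V·I·cosφ = 1.732 × 575 × 70 × 0.803 = 55980 W
P_out = η·P_in = 0.893 × 55980 = 49990 W
n = 858 rpm
ω = 2π×858/60 = 89.85 rad/s
τ = P_out/ω = 49990/89.85 = 556.4 N·m
In lb·ft: 556.4/1.356 = 410 lb·ft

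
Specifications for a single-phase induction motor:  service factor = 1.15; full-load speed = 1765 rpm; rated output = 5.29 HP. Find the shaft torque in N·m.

P_out = 5.29 × 746 = 3946 W
ω = 2π × 1765/60 = 184.8 rad/s
τ = P_out/ω = 3946/184.8 = 21.4 N·m

21.4 N·m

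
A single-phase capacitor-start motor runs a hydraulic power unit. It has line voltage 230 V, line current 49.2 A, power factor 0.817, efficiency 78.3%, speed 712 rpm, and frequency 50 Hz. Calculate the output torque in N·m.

97.1 N·m

P_in = V·I·cosφ = 230 × 49.2 × 0.817 = 9245 W
P_out = η·P_in = 0.783 × 9245 = 7239 W
n = 712 rpm
ω = 2π×712/60 = 74.56 rad/s
τ = P_out/ω = 7239/74.56 = 97.1 N·m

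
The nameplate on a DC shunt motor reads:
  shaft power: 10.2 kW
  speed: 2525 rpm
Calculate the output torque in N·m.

ω = 2π × 2525/60 = 264.4 rad/s
τ = P/ω = 10200/264.4 = 38.6 N·m

38.6 N·m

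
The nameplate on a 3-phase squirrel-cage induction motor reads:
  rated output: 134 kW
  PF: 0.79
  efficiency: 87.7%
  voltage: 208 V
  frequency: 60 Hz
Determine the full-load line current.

P_out = 134 kW = 134000 W
P_in = P_out / η = 134000 / 0.877 = 152794 W
I_L = P_in / (√3·V_L·cosφ) = 152794 / (1.732 × 208 × 0.79) = 537 A

537 A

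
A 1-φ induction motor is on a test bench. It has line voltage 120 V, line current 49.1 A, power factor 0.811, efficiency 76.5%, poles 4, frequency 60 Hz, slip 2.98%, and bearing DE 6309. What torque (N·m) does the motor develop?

P_in = V·I·cosφ = 120 × 49.1 × 0.811 = 4778 W
P_out = η·P_in = 0.765 × 4778 = 3655 W
n_s = 120×60/4 = 1800 rpm; n = 1800×(1−0.0298) = 1746 rpm
ω = 2π×1746/60 = 182.8 rad/s
τ = P_out/ω = 3655/182.8 = 20 N·m

20 N·m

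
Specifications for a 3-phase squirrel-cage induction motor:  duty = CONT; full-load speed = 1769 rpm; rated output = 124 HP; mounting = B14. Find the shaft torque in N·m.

499 N·m

P_out = 124 × 746 = 92504 W
ω = 2π × 1769/60 = 185.2 rad/s
τ = P_out/ω = 92504/185.2 = 499 N·m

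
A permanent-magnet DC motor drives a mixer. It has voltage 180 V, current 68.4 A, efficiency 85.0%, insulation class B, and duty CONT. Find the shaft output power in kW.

P_in = V·I = 180 × 68.4 = 12312 W
P_out = η·P_in = 0.85 × 12312 = 10465 W

10.5 kW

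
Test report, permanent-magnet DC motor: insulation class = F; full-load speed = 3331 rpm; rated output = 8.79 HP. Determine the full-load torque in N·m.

18.8 N·m

P_out = 8.79 × 746 = 6557 W
ω = 2π × 3331/60 = 348.8 rad/s
τ = P_out/ω = 6557/348.8 = 18.8 N·m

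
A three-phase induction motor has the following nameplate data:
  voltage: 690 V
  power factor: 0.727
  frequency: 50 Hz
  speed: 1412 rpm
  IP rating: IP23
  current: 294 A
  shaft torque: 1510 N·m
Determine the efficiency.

87.4 %

ω = 2π × 1412/60 = 147.9 rad/s; P_out = τω = 1510 × 147.9 = 223329 W
P_in = √3·V_L·I_L·cosφ = 1.732 × 690 × 294 × 0.727 = 255434 W
η = P_out / P_in = 223329 / 255434 = 0.874 = 87.4%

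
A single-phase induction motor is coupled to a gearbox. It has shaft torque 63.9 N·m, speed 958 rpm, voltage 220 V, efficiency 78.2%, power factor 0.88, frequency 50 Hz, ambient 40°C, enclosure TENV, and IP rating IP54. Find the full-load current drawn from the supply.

42.3 A

ω = 2π×958/60 = 100.3 rad/s; P_out = τω = 63.9 × 100.3 = 6409 W
P_in = P_out / η = 6409 / 0.782 = 8196 W
I = P_in / (V·cosφ) = 8196 / (220 × 0.88) = 42.3 A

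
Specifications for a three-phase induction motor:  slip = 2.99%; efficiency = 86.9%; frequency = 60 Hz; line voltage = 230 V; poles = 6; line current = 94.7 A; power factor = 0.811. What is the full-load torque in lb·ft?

161 lb·ft

P_in = √3·V·I·cosφ = 1.732 × 230 × 94.7 × 0.811 = 30595 W
P_out = η·P_in = 0.869 × 30595 = 26587 W
n_s = 120×60/6 = 1200 rpm; n = 1200×(1−0.0299) = 1164 rpm
ω = 2π×1164/60 = 121.9 rad/s
τ = P_out/ω = 26587/121.9 = 218.1 N·m
In lb·ft: 218.1/1.356 = 161 lb·ft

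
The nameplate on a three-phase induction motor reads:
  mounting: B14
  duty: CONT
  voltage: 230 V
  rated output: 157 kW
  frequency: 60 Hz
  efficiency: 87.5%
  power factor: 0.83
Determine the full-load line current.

P_out = 157 kW = 157000 W
P_in = P_out / η = 157000 / 0.875 = 179429 W
I_L = P_in / (√3·V_L·cosφ) = 179429 / (1.732 × 230 × 0.83) = 543 A

543 A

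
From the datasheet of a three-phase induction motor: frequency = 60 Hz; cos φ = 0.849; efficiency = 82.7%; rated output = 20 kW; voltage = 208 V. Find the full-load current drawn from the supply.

P_out = 20 kW = 20000 W
P_in = P_out / η = 20000 / 0.827 = 24184 W
I_L = P_in / (√3·V_L·cosφ) = 24184 / (1.732 × 208 × 0.849) = 79.1 A

79.1 A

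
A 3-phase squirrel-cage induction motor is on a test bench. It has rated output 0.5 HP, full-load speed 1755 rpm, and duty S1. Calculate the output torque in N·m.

P_out = 0.5 × 746 = 373 W
ω = 2π × 1755/60 = 183.8 rad/s
τ = P_out/ω = 373/183.8 = 2.03 N·m

2.03 N·m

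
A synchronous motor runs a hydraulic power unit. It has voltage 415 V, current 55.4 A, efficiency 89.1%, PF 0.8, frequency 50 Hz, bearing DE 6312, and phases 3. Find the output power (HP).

P_in = √3·V·I·cosφ = 1.732 × 415 × 55.4 × 0.8 = 31856 W
P_out = η·P_in = 0.891 × 31856 = 28384 W
= 28384/746 = 38 HP

38 HP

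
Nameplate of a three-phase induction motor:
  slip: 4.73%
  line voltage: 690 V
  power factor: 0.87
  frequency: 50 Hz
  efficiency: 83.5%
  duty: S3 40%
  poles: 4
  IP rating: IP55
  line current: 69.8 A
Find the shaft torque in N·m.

P_in = √3·V·I·cosφ = 1.732 × 690 × 69.8 × 0.87 = 72572 W
P_out = η·P_in = 0.835 × 72572 = 60598 W
n_s = 120×50/4 = 1500 rpm; n = 1500×(1−0.0473) = 1429 rpm
ω = 2π×1429/60 = 149.6 rad/s
τ = P_out/ω = 60598/149.6 = 405 N·m

405 N·m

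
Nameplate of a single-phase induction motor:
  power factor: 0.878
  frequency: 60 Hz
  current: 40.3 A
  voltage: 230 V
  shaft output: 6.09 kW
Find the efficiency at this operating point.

74.8 %

P_out = 6.09 kW = 6090 W
P_in = V·I·cosφ = 230 × 40.3 × 0.878 = 8138 W
η = P_out / P_in = 6090 / 8138 = 0.748 = 74.8%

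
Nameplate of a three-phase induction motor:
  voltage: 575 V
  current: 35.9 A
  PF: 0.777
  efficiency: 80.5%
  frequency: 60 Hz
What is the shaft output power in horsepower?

P_in = √3·V·I·cosφ = 1.732 × 575 × 35.9 × 0.777 = 27780 W
P_out = η·P_in = 0.805 × 27780 = 22363 W
= 22363/746 = 30 HP

30 HP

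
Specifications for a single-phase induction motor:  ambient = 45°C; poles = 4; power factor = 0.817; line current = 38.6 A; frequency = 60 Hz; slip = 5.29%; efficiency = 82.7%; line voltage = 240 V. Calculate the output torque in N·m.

35.1 N·m

P_in = V·I·cosφ = 240 × 38.6 × 0.817 = 7569 W
P_out = η·P_in = 0.827 × 7569 = 6260 W
n_s = 120×60/4 = 1800 rpm; n = 1800×(1−0.0529) = 1705 rpm
ω = 2π×1705/60 = 178.5 rad/s
τ = P_out/ω = 6260/178.5 = 35.1 N·m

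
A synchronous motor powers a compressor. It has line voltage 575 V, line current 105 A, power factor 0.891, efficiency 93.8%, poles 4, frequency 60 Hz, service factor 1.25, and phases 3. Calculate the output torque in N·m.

464 N·m

P_in = √3·V·I·cosφ = 1.732 × 575 × 105 × 0.891 = 93171 W
P_out = η·P_in = 0.938 × 93171 = 87394 W
n = n_s = 120×60/4 = 1800 rpm (synchronous)
ω = 2π×1800/60 = 188.5 rad/s
τ = P_out/ω = 87394/188.5 = 464 N·m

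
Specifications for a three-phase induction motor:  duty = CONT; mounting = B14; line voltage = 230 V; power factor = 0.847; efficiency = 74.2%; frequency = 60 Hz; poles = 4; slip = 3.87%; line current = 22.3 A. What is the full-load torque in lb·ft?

22.7 lb·ft

P_in = √3·V·I·cosφ = 1.732 × 230 × 22.3 × 0.847 = 7524 W
P_out = η·P_in = 0.742 × 7524 = 5583 W
n_s = 120×60/4 = 1800 rpm; n = 1800×(1−0.0387) = 1730 rpm
ω = 2π×1730/60 = 181.2 rad/s
τ = P_out/ω = 5583/181.2 = 30.81 N·m
In lb·ft: 30.81/1.356 = 22.7 lb·ft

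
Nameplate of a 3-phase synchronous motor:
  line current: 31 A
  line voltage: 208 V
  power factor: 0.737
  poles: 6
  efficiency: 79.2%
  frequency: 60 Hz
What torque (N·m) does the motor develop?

P_in = √3·V·I·cosφ = 1.732 × 208 × 31 × 0.737 = 8231 W
P_out = η·P_in = 0.792 × 8231 = 6519 W
n = n_s = 120×60/6 = 1200 rpm (synchronous)
ω = 2π×1200/60 = 125.7 rad/s
τ = P_out/ω = 6519/125.7 = 51.9 N·m

51.9 N·m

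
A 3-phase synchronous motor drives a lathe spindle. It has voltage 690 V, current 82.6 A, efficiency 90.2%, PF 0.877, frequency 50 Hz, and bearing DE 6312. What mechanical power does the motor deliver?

78.1 kW

P_in = √3·V·I·cosφ = 1.732 × 690 × 82.6 × 0.877 = 86572 W
P_out = η·P_in = 0.902 × 86572 = 78088 W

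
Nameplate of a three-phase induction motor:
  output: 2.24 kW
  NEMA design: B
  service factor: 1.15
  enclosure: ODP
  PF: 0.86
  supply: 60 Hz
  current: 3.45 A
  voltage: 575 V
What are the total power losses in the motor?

715 W

P_in = √3·V·I·cosφ = 1.732×575×3.45×0.86 = 2955 W
P_out = 2240 W
Losses = P_in − P_out = 2955 − 2240 = 715 W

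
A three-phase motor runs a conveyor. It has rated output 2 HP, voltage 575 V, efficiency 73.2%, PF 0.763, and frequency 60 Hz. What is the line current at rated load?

2.68 A

P_out = 2 × 746 = 1492 W
P_in = P_out / η = 1492 / 0.732 = 2038 W
I_L = P_in / (√3·V_L·cosφ) = 2038 / (1.732 × 575 × 0.763) = 2.68 A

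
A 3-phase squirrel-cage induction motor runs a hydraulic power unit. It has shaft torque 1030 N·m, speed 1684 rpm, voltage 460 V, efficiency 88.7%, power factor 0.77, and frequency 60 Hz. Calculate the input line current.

334 A

ω = 2π×1684/60 = 176.3 rad/s; P_out = τω = 1030 × 176.3 = 181589 W
P_in = P_out / η = 181589 / 0.887 = 204723 W
I_L = P_in / (√3·V_L·cosφ) = 204723 / (1.732 × 460 × 0.77) = 334 A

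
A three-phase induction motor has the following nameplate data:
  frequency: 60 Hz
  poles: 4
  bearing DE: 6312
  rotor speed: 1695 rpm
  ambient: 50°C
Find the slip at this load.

5.83 %

n_s = 120f/p = 120×60/4 = 1800 rpm
s = (n_s − n)/n_s = (1800 − 1695)/1800 = 0.0583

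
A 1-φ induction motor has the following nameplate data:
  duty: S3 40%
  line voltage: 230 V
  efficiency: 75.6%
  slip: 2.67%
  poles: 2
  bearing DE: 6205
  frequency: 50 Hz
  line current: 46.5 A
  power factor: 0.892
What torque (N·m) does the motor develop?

P_in = V·I·cosφ = 230 × 46.5 × 0.892 = 9540 W
P_out = η·P_in = 0.756 × 9540 = 7212 W
n_s = 120×50/2 = 3000 rpm; n = 3000×(1−0.0267) = 2920 rpm
ω = 2π×2920/60 = 305.8 rad/s
τ = P_out/ω = 7212/305.8 = 23.6 N·m

23.6 N·m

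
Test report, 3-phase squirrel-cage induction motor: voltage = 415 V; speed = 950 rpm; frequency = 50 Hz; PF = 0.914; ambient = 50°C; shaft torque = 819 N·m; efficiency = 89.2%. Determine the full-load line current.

ω = 2π×950/60 = 99.48 rad/s; P_out = τω = 819 × 99.48 = 81474 W
P_in = P_out / η = 81474 / 0.892 = 91339 W
I_L = P_in / (√3·V_L·cosφ) = 91339 / (1.732 × 415 × 0.914) = 139 A

139 A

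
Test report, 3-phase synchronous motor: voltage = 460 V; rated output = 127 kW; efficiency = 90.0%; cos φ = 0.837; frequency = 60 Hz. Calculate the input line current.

P_out = 127 kW = 127000 W
P_in = P_out / η = 127000 / 0.900 = 141111 W
I_L = P_in / (√3·V_L·cosφ) = 141111 / (1.732 × 460 × 0.837) = 212 A

212 A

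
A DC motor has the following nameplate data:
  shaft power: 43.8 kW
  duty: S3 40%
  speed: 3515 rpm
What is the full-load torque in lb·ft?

ω = 2π × 3515/60 = 368.1 rad/s
τ = P/ω = 43800/368.1 = 119 N·m
In lb·ft: 119/1.356 = 87.8 lb·ft

87.8 lb·ft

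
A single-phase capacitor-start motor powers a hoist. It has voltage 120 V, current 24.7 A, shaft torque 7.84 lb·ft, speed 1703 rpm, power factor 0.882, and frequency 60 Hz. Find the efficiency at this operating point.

τ = 7.84 lb·ft × 1.356 = 10.63 N·m
ω = 2π × 1703/60 = 178.3 rad/s; P_out = τω = 10.63 × 178.3 = 1895 W
P_in = V·I·cosφ = 120 × 24.7 × 0.882 = 2614 W
η = P_out / P_in = 1895 / 2614 = 0.725 = 72.5%

72.5 %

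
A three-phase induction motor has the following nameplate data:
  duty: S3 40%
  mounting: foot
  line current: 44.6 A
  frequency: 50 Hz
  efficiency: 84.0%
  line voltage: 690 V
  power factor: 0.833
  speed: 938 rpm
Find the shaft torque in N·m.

380 N·m

P_in = √3·V·I·cosφ = 1.732 × 690 × 44.6 × 0.833 = 44399 W
P_out = η·P_in = 0.84 × 44399 = 37295 W
n = 938 rpm
ω = 2π×938/60 = 98.23 rad/s
τ = P_out/ω = 37295/98.23 = 380 N·m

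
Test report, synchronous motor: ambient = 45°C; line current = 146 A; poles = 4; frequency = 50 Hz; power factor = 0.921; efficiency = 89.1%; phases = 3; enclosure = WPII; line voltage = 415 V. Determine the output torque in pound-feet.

404 lb·ft

P_in = √3·V·I·cosφ = 1.732 × 415 × 146 × 0.921 = 96651 W
P_out = η·P_in = 0.891 × 96651 = 86116 W
n = n_s = 120×50/4 = 1500 rpm (synchronous)
ω = 2π×1500/60 = 157.1 rad/s
τ = P_out/ω = 86116/157.1 = 548.2 N·m
In lb·ft: 548.2/1.356 = 404 lb·ft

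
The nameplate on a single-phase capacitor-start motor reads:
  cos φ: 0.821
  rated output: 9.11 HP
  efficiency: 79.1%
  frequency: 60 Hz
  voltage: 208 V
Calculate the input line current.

P_out = 9.11 × 746 = 6796 W
P_in = P_out / η = 6796 / 0.791 = 8592 W
I = P_in / (V·cosφ) = 8592 / (208 × 0.821) = 50.3 A

50.3 A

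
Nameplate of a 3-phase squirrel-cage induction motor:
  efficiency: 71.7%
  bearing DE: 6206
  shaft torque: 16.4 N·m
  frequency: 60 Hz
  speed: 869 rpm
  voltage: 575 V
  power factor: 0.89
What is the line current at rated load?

2.35 A

ω = 2π×869/60 = 91 rad/s; P_out = τω = 16.4 × 91 = 1492 W
P_in = P_out / η = 1492 / 0.717 = 2081 W
I_L = P_in / (√3·V_L·cosφ) = 2081 / (1.732 × 575 × 0.89) = 2.35 A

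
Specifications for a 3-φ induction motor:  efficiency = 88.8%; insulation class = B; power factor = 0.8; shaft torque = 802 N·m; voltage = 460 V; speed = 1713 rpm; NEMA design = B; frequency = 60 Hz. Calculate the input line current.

254 A

ω = 2π×1713/60 = 179.4 rad/s; P_out = τω = 802 × 179.4 = 143879 W
P_in = P_out / η = 143879 / 0.888 = 162026 W
I_L = P_in / (√3·V_L·cosφ) = 162026 / (1.732 × 460 × 0.8) = 254 A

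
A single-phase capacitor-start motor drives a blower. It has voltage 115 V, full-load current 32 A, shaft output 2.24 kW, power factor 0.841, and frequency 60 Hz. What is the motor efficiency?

P_out = 2.24 kW = 2240 W
P_in = V·I·cosφ = 115 × 32 × 0.841 = 3095 W
η = P_out / P_in = 2240 / 3095 = 0.724 = 72.4%

72.4 %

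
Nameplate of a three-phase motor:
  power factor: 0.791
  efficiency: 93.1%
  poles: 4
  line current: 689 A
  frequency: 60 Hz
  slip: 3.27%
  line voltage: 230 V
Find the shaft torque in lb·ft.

818 lb·ft

P_in = √3·V·I·cosφ = 1.732 × 230 × 689 × 0.791 = 217106 W
P_out = η·P_in = 0.931 × 217106 = 202126 W
n_s = 120×60/4 = 1800 rpm; n = 1800×(1−0.0327) = 1741 rpm
ω = 2π×1741/60 = 182.3 rad/s
τ = P_out/ω = 202126/182.3 = 1109 N·m
In lb·ft: 1109/1.356 = 818 lb·ft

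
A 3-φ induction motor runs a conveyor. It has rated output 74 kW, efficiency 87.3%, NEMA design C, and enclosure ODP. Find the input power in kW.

84.8 kW

P_out = 74000 W
P_in = P_out/η = 74000/0.873 = 84765 W = 84.8 kW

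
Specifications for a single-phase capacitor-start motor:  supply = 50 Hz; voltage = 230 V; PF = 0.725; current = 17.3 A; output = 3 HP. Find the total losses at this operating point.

P_in = V·I·cosφ = 230×17.3×0.725 = 2885 W
P_out = 3×746 = 2238 W
Losses = P_in − P_out = 2885 − 2238 = 647 W

647 W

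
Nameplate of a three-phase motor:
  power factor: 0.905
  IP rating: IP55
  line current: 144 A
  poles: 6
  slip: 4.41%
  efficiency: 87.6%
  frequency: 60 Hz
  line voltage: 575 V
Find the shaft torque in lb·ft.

P_in = √3·V·I·cosφ = 1.732 × 575 × 144 × 0.905 = 129786 W
P_out = η·P_in = 0.876 × 129786 = 113693 W
n_s = 120×60/6 = 1200 rpm; n = 1200×(1−0.0441) = 1147 rpm
ω = 2π×1147/60 = 120.1 rad/s
τ = P_out/ω = 113693/120.1 = 946.7 N·m
In lb·ft: 946.7/1.356 = 698 lb·ft

698 lb·ft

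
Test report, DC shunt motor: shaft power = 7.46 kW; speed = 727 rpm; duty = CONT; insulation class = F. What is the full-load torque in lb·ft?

72.3 lb·ft

ω = 2π × 727/60 = 76.13 rad/s
τ = P/ω = 7460/76.13 = 97.99 N·m
In lb·ft: 97.99/1.356 = 72.3 lb·ft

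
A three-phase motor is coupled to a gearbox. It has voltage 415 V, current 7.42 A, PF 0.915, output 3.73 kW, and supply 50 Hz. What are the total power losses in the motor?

1150 W

P_in = √3·V·I·cosφ = 1.732×415×7.42×0.915 = 4880 W
P_out = 3730 W
Losses = P_in − P_out = 4880 − 3730 = 1150 W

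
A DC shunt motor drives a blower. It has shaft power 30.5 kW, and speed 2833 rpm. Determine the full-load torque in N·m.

ω = 2π × 2833/60 = 296.7 rad/s
τ = P/ω = 30500/296.7 = 103 N·m

103 N·m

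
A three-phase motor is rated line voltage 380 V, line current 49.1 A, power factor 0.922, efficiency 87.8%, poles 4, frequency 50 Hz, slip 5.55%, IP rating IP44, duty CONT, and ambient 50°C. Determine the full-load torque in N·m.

176 N·m

P_in = √3·V·I·cosφ = 1.732 × 380 × 49.1 × 0.922 = 29795 W
P_out = η·P_in = 0.878 × 29795 = 26160 W
n_s = 120×50/4 = 1500 rpm; n = 1500×(1−0.0555) = 1417 rpm
ω = 2π×1417/60 = 148.4 rad/s
τ = P_out/ω = 26160/148.4 = 176 N·m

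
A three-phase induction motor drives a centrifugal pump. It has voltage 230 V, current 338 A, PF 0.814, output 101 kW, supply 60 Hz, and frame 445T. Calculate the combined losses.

8600 W

P_in = √3·V·I·cosφ = 1.732×230×338×0.814 = 109602 W
P_out = 101000 W
Losses = P_in − P_out = 109602 − 101000 = 8602 W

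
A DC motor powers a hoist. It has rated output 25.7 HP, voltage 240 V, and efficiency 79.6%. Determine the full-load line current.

100 A

P_out = 25.7 × 746 = 19172 W
P_in = P_out / η = 19172 / 0.796 = 24085 W
I = P_in / V = 24085 / 240 = 100 A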